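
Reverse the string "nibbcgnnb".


Input: nibbcgnnb
Reading characters right to left:
  Position 8: 'b'
  Position 7: 'n'
  Position 6: 'n'
  Position 5: 'g'
  Position 4: 'c'
  Position 3: 'b'
  Position 2: 'b'
  Position 1: 'i'
  Position 0: 'n'
Reversed: bnngcbbin

bnngcbbin


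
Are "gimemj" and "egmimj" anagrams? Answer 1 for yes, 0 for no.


Strings: "gimemj", "egmimj"
Sorted first:  egijmm
Sorted second: egijmm
Sorted forms match => anagrams

1


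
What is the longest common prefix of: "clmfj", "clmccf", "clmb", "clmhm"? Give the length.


Words: clmfj, clmccf, clmb, clmhm
  Position 0: all 'c' => match
  Position 1: all 'l' => match
  Position 2: all 'm' => match
  Position 3: ('f', 'c', 'b', 'h') => mismatch, stop
LCP = "clm" (length 3)

3


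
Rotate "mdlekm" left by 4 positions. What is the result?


Input: "mdlekm", rotate left by 4
First 4 characters: "mdle"
Remaining characters: "km"
Concatenate remaining + first: "km" + "mdle" = "kmmdle"

kmmdle


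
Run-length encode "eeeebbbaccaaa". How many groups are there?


Input: eeeebbbaccaaa
Scanning for consecutive runs:
  Group 1: 'e' x 4 (positions 0-3)
  Group 2: 'b' x 3 (positions 4-6)
  Group 3: 'a' x 1 (positions 7-7)
  Group 4: 'c' x 2 (positions 8-9)
  Group 5: 'a' x 3 (positions 10-12)
Total groups: 5

5


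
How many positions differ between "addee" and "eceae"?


Comparing "addee" and "eceae" position by position:
  Position 0: 'a' vs 'e' => DIFFER
  Position 1: 'd' vs 'c' => DIFFER
  Position 2: 'd' vs 'e' => DIFFER
  Position 3: 'e' vs 'a' => DIFFER
  Position 4: 'e' vs 'e' => same
Positions that differ: 4

4


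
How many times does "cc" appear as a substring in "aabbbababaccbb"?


Searching for "cc" in "aabbbababaccbb"
Scanning each position:
  Position 0: "aa" => no
  Position 1: "ab" => no
  Position 2: "bb" => no
  Position 3: "bb" => no
  Position 4: "ba" => no
  Position 5: "ab" => no
  Position 6: "ba" => no
  Position 7: "ab" => no
  Position 8: "ba" => no
  Position 9: "ac" => no
  Position 10: "cc" => MATCH
  Position 11: "cb" => no
  Position 12: "bb" => no
Total occurrences: 1

1


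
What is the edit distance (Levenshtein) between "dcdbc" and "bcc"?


Computing edit distance: "dcdbc" -> "bcc"
DP table:
           b    c    c
      0    1    2    3
  d   1    1    2    3
  c   2    2    1    2
  d   3    3    2    2
  b   4    3    3    3
  c   5    4    3    3
Edit distance = dp[5][3] = 3

3


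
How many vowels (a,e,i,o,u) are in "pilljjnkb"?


Input: pilljjnkb
Checking each character:
  'p' at position 0: consonant
  'i' at position 1: vowel (running total: 1)
  'l' at position 2: consonant
  'l' at position 3: consonant
  'j' at position 4: consonant
  'j' at position 5: consonant
  'n' at position 6: consonant
  'k' at position 7: consonant
  'b' at position 8: consonant
Total vowels: 1

1


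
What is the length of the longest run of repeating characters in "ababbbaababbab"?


Input: "ababbbaababbab"
Scanning for longest run:
  Position 1 ('b'): new char, reset run to 1
  Position 2 ('a'): new char, reset run to 1
  Position 3 ('b'): new char, reset run to 1
  Position 4 ('b'): continues run of 'b', length=2
  Position 5 ('b'): continues run of 'b', length=3
  Position 6 ('a'): new char, reset run to 1
  Position 7 ('a'): continues run of 'a', length=2
  Position 8 ('b'): new char, reset run to 1
  Position 9 ('a'): new char, reset run to 1
  Position 10 ('b'): new char, reset run to 1
  Position 11 ('b'): continues run of 'b', length=2
  Position 12 ('a'): new char, reset run to 1
  Position 13 ('b'): new char, reset run to 1
Longest run: 'b' with length 3

3


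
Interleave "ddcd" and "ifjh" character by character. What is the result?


Interleaving "ddcd" and "ifjh":
  Position 0: 'd' from first, 'i' from second => "di"
  Position 1: 'd' from first, 'f' from second => "df"
  Position 2: 'c' from first, 'j' from second => "cj"
  Position 3: 'd' from first, 'h' from second => "dh"
Result: didfcjdh

didfcjdh


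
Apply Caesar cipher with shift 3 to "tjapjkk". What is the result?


Caesar cipher: shift "tjapjkk" by 3
  't' (pos 19) + 3 = pos 22 = 'w'
  'j' (pos 9) + 3 = pos 12 = 'm'
  'a' (pos 0) + 3 = pos 3 = 'd'
  'p' (pos 15) + 3 = pos 18 = 's'
  'j' (pos 9) + 3 = pos 12 = 'm'
  'k' (pos 10) + 3 = pos 13 = 'n'
  'k' (pos 10) + 3 = pos 13 = 'n'
Result: wmdsmnn

wmdsmnn


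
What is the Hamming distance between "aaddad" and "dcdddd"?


Comparing "aaddad" and "dcdddd" position by position:
  Position 0: 'a' vs 'd' => differ
  Position 1: 'a' vs 'c' => differ
  Position 2: 'd' vs 'd' => same
  Position 3: 'd' vs 'd' => same
  Position 4: 'a' vs 'd' => differ
  Position 5: 'd' vs 'd' => same
Total differences (Hamming distance): 3

3


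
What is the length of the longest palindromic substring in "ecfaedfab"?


Input: "ecfaedfab"
Checking substrings for palindromes:
  No multi-char palindromic substrings found
Longest palindromic substring: "e" with length 1

1


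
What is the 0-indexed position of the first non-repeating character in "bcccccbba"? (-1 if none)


Input: bcccccbba
Character frequencies:
  'a': 1
  'b': 3
  'c': 5
Scanning left to right for freq == 1:
  Position 0 ('b'): freq=3, skip
  Position 1 ('c'): freq=5, skip
  Position 2 ('c'): freq=5, skip
  Position 3 ('c'): freq=5, skip
  Position 4 ('c'): freq=5, skip
  Position 5 ('c'): freq=5, skip
  Position 6 ('b'): freq=3, skip
  Position 7 ('b'): freq=3, skip
  Position 8 ('a'): unique! => answer = 8

8


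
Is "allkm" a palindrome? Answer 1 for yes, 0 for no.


Input: allkm
Reversed: mklla
  Compare pos 0 ('a') with pos 4 ('m'): MISMATCH
  Compare pos 1 ('l') with pos 3 ('k'): MISMATCH
Result: not a palindrome

0


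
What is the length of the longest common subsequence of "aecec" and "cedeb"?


LCS of "aecec" and "cedeb"
DP table:
           c    e    d    e    b
      0    0    0    0    0    0
  a   0    0    0    0    0    0
  e   0    0    1    1    1    1
  c   0    1    1    1    1    1
  e   0    1    2    2    2    2
  c   0    1    2    2    2    2
LCS length = dp[5][5] = 2

2


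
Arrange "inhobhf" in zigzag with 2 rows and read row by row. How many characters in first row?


Zigzag "inhobhf" into 2 rows:
Placing characters:
  'i' => row 0
  'n' => row 1
  'h' => row 0
  'o' => row 1
  'b' => row 0
  'h' => row 1
  'f' => row 0
Rows:
  Row 0: "ihbf"
  Row 1: "noh"
First row length: 4

4


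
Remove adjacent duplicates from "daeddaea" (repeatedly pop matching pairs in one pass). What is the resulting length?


Input: daeddaea
Stack-based adjacent duplicate removal:
  Read 'd': push. Stack: d
  Read 'a': push. Stack: da
  Read 'e': push. Stack: dae
  Read 'd': push. Stack: daed
  Read 'd': matches stack top 'd' => pop. Stack: dae
  Read 'a': push. Stack: daea
  Read 'e': push. Stack: daeae
  Read 'a': push. Stack: daeaea
Final stack: "daeaea" (length 6)

6


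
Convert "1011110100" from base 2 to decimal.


Input: "1011110100" in base 2
Positional expansion:
  Digit '1' (value 1) x 2^9 = 512
  Digit '0' (value 0) x 2^8 = 0
  Digit '1' (value 1) x 2^7 = 128
  Digit '1' (value 1) x 2^6 = 64
  Digit '1' (value 1) x 2^5 = 32
  Digit '1' (value 1) x 2^4 = 16
  Digit '0' (value 0) x 2^3 = 0
  Digit '1' (value 1) x 2^2 = 4
  Digit '0' (value 0) x 2^1 = 0
  Digit '0' (value 0) x 2^0 = 0
Sum = 756

756


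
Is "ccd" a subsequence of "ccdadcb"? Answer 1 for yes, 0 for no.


Check if "ccd" is a subsequence of "ccdadcb"
Greedy scan:
  Position 0 ('c'): matches sub[0] = 'c'
  Position 1 ('c'): matches sub[1] = 'c'
  Position 2 ('d'): matches sub[2] = 'd'
  Position 3 ('a'): no match needed
  Position 4 ('d'): no match needed
  Position 5 ('c'): no match needed
  Position 6 ('b'): no match needed
All 3 characters matched => is a subsequence

1


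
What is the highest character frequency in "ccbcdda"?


Input: ccbcdda
Character counts:
  'a': 1
  'b': 1
  'c': 3
  'd': 2
Maximum frequency: 3

3


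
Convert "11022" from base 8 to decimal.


Input: "11022" in base 8
Positional expansion:
  Digit '1' (value 1) x 8^4 = 4096
  Digit '1' (value 1) x 8^3 = 512
  Digit '0' (value 0) x 8^2 = 0
  Digit '2' (value 2) x 8^1 = 16
  Digit '2' (value 2) x 8^0 = 2
Sum = 4626

4626


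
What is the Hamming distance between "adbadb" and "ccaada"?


Comparing "adbadb" and "ccaada" position by position:
  Position 0: 'a' vs 'c' => differ
  Position 1: 'd' vs 'c' => differ
  Position 2: 'b' vs 'a' => differ
  Position 3: 'a' vs 'a' => same
  Position 4: 'd' vs 'd' => same
  Position 5: 'b' vs 'a' => differ
Total differences (Hamming distance): 4

4


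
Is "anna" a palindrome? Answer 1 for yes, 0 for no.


Input: anna
Reversed: anna
  Compare pos 0 ('a') with pos 3 ('a'): match
  Compare pos 1 ('n') with pos 2 ('n'): match
Result: palindrome

1


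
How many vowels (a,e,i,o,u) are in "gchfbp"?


Input: gchfbp
Checking each character:
  'g' at position 0: consonant
  'c' at position 1: consonant
  'h' at position 2: consonant
  'f' at position 3: consonant
  'b' at position 4: consonant
  'p' at position 5: consonant
Total vowels: 0

0


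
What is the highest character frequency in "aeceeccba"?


Input: aeceeccba
Character counts:
  'a': 2
  'b': 1
  'c': 3
  'e': 3
Maximum frequency: 3

3


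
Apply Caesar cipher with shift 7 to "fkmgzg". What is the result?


Caesar cipher: shift "fkmgzg" by 7
  'f' (pos 5) + 7 = pos 12 = 'm'
  'k' (pos 10) + 7 = pos 17 = 'r'
  'm' (pos 12) + 7 = pos 19 = 't'
  'g' (pos 6) + 7 = pos 13 = 'n'
  'z' (pos 25) + 7 = pos 6 = 'g'
  'g' (pos 6) + 7 = pos 13 = 'n'
Result: mrtngn

mrtngn


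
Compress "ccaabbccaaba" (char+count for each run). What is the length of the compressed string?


Input: ccaabbccaaba
Runs:
  'c' x 2 => "c2"
  'a' x 2 => "a2"
  'b' x 2 => "b2"
  'c' x 2 => "c2"
  'a' x 2 => "a2"
  'b' x 1 => "b1"
  'a' x 1 => "a1"
Compressed: "c2a2b2c2a2b1a1"
Compressed length: 14

14


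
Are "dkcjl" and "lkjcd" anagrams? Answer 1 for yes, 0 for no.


Strings: "dkcjl", "lkjcd"
Sorted first:  cdjkl
Sorted second: cdjkl
Sorted forms match => anagrams

1


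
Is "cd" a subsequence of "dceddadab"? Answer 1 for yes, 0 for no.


Check if "cd" is a subsequence of "dceddadab"
Greedy scan:
  Position 0 ('d'): no match needed
  Position 1 ('c'): matches sub[0] = 'c'
  Position 2 ('e'): no match needed
  Position 3 ('d'): matches sub[1] = 'd'
  Position 4 ('d'): no match needed
  Position 5 ('a'): no match needed
  Position 6 ('d'): no match needed
  Position 7 ('a'): no match needed
  Position 8 ('b'): no match needed
All 2 characters matched => is a subsequence

1


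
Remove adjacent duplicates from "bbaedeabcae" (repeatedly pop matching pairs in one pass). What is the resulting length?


Input: bbaedeabcae
Stack-based adjacent duplicate removal:
  Read 'b': push. Stack: b
  Read 'b': matches stack top 'b' => pop. Stack: (empty)
  Read 'a': push. Stack: a
  Read 'e': push. Stack: ae
  Read 'd': push. Stack: aed
  Read 'e': push. Stack: aede
  Read 'a': push. Stack: aedea
  Read 'b': push. Stack: aedeab
  Read 'c': push. Stack: aedeabc
  Read 'a': push. Stack: aedeabca
  Read 'e': push. Stack: aedeabcae
Final stack: "aedeabcae" (length 9)

9


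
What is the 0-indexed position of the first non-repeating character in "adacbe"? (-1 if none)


Input: adacbe
Character frequencies:
  'a': 2
  'b': 1
  'c': 1
  'd': 1
  'e': 1
Scanning left to right for freq == 1:
  Position 0 ('a'): freq=2, skip
  Position 1 ('d'): unique! => answer = 1

1


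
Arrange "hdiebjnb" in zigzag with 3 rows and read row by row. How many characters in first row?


Zigzag "hdiebjnb" into 3 rows:
Placing characters:
  'h' => row 0
  'd' => row 1
  'i' => row 2
  'e' => row 1
  'b' => row 0
  'j' => row 1
  'n' => row 2
  'b' => row 1
Rows:
  Row 0: "hb"
  Row 1: "dejb"
  Row 2: "in"
First row length: 2

2


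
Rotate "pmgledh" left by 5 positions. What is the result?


Input: "pmgledh", rotate left by 5
First 5 characters: "pmgle"
Remaining characters: "dh"
Concatenate remaining + first: "dh" + "pmgle" = "dhpmgle"

dhpmgle


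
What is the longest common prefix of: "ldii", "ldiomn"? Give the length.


Words: ldii, ldiomn
  Position 0: all 'l' => match
  Position 1: all 'd' => match
  Position 2: all 'i' => match
  Position 3: ('i', 'o') => mismatch, stop
LCP = "ldi" (length 3)

3


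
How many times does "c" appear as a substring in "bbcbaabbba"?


Searching for "c" in "bbcbaabbba"
Scanning each position:
  Position 0: "b" => no
  Position 1: "b" => no
  Position 2: "c" => MATCH
  Position 3: "b" => no
  Position 4: "a" => no
  Position 5: "a" => no
  Position 6: "b" => no
  Position 7: "b" => no
  Position 8: "b" => no
  Position 9: "a" => no
Total occurrences: 1

1


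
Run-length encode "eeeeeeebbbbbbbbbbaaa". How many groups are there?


Input: eeeeeeebbbbbbbbbbaaa
Scanning for consecutive runs:
  Group 1: 'e' x 7 (positions 0-6)
  Group 2: 'b' x 10 (positions 7-16)
  Group 3: 'a' x 3 (positions 17-19)
Total groups: 3

3


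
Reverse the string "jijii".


Input: jijii
Reading characters right to left:
  Position 4: 'i'
  Position 3: 'i'
  Position 2: 'j'
  Position 1: 'i'
  Position 0: 'j'
Reversed: iijij

iijij


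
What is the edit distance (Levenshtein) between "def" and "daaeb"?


Computing edit distance: "def" -> "daaeb"
DP table:
           d    a    a    e    b
      0    1    2    3    4    5
  d   1    0    1    2    3    4
  e   2    1    1    2    2    3
  f   3    2    2    2    3    3
Edit distance = dp[3][5] = 3

3


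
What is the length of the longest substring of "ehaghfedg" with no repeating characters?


Input: "ehaghfedg"
Sliding window (track last position of each char):
  Position 0 ('e'): window [0,0] length 1 -- new best
  Position 1 ('h'): window [0,1] length 2 -- new best
  Position 2 ('a'): window [0,2] length 3 -- new best
  Position 3 ('g'): window [0,3] length 4 -- new best
  Position 4 ('h'): repeat (last at 1), move window start to 2
  Position 4 ('h'): window [2,4] length 3
  Position 5 ('f'): window [2,5] length 4
  Position 6 ('e'): window [2,6] length 5 -- new best
  Position 7 ('d'): window [2,7] length 6 -- new best
  Position 8 ('g'): repeat (last at 3), move window start to 4
  Position 8 ('g'): window [4,8] length 5
Longest substring with no repeats: "aghfed" with length 6

6


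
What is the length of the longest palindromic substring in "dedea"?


Input: "dedea"
Checking substrings for palindromes:
  [0:3] "ded" (len 3) => palindrome
  [1:4] "ede" (len 3) => palindrome
Longest palindromic substring: "ded" with length 3

3


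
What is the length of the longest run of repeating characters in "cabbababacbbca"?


Input: "cabbababacbbca"
Scanning for longest run:
  Position 1 ('a'): new char, reset run to 1
  Position 2 ('b'): new char, reset run to 1
  Position 3 ('b'): continues run of 'b', length=2
  Position 4 ('a'): new char, reset run to 1
  Position 5 ('b'): new char, reset run to 1
  Position 6 ('a'): new char, reset run to 1
  Position 7 ('b'): new char, reset run to 1
  Position 8 ('a'): new char, reset run to 1
  Position 9 ('c'): new char, reset run to 1
  Position 10 ('b'): new char, reset run to 1
  Position 11 ('b'): continues run of 'b', length=2
  Position 12 ('c'): new char, reset run to 1
  Position 13 ('a'): new char, reset run to 1
Longest run: 'b' with length 2

2


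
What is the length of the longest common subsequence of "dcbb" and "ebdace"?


LCS of "dcbb" and "ebdace"
DP table:
           e    b    d    a    c    e
      0    0    0    0    0    0    0
  d   0    0    0    1    1    1    1
  c   0    0    0    1    1    2    2
  b   0    0    1    1    1    2    2
  b   0    0    1    1    1    2    2
LCS length = dp[4][6] = 2

2


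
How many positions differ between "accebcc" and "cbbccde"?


Comparing "accebcc" and "cbbccde" position by position:
  Position 0: 'a' vs 'c' => DIFFER
  Position 1: 'c' vs 'b' => DIFFER
  Position 2: 'c' vs 'b' => DIFFER
  Position 3: 'e' vs 'c' => DIFFER
  Position 4: 'b' vs 'c' => DIFFER
  Position 5: 'c' vs 'd' => DIFFER
  Position 6: 'c' vs 'e' => DIFFER
Positions that differ: 7

7


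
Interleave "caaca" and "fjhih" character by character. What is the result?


Interleaving "caaca" and "fjhih":
  Position 0: 'c' from first, 'f' from second => "cf"
  Position 1: 'a' from first, 'j' from second => "aj"
  Position 2: 'a' from first, 'h' from second => "ah"
  Position 3: 'c' from first, 'i' from second => "ci"
  Position 4: 'a' from first, 'h' from second => "ah"
Result: cfajahciah

cfajahciah


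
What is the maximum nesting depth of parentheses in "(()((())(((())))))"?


Input: "(()((())(((())))))"
Tracking depth:
  Position 0 '(': depth becomes 1
  Position 1 '(': depth becomes 2
  Position 2 ')': depth becomes 1
  Position 3 '(': depth becomes 2
  Position 4 '(': depth becomes 3
  Position 5 '(': depth becomes 4
  Position 6 ')': depth becomes 3
  Position 7 ')': depth becomes 2
  Position 8 '(': depth becomes 3
  Position 9 '(': depth becomes 4
  Position 10 '(': depth becomes 5
  Position 11 '(': depth becomes 6
  Position 12 ')': depth becomes 5
  Position 13 ')': depth becomes 4
  Position 14 ')': depth becomes 3
  Position 15 ')': depth becomes 2
  Position 16 ')': depth becomes 1
  Position 17 ')': depth becomes 0
Maximum depth reached: 6

6


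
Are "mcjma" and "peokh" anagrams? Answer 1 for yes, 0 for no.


Strings: "mcjma", "peokh"
Sorted first:  acjmm
Sorted second: ehkop
Differ at position 0: 'a' vs 'e' => not anagrams

0


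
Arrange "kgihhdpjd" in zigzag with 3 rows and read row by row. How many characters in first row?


Zigzag "kgihhdpjd" into 3 rows:
Placing characters:
  'k' => row 0
  'g' => row 1
  'i' => row 2
  'h' => row 1
  'h' => row 0
  'd' => row 1
  'p' => row 2
  'j' => row 1
  'd' => row 0
Rows:
  Row 0: "khd"
  Row 1: "ghdj"
  Row 2: "ip"
First row length: 3

3


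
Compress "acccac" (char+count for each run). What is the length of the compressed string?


Input: acccac
Runs:
  'a' x 1 => "a1"
  'c' x 3 => "c3"
  'a' x 1 => "a1"
  'c' x 1 => "c1"
Compressed: "a1c3a1c1"
Compressed length: 8

8


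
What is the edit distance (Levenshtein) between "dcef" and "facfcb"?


Computing edit distance: "dcef" -> "facfcb"
DP table:
           f    a    c    f    c    b
      0    1    2    3    4    5    6
  d   1    1    2    3    4    5    6
  c   2    2    2    2    3    4    5
  e   3    3    3    3    3    4    5
  f   4    3    4    4    3    4    5
Edit distance = dp[4][6] = 5

5


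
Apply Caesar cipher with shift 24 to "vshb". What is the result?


Caesar cipher: shift "vshb" by 24
  'v' (pos 21) + 24 = pos 19 = 't'
  's' (pos 18) + 24 = pos 16 = 'q'
  'h' (pos 7) + 24 = pos 5 = 'f'
  'b' (pos 1) + 24 = pos 25 = 'z'
Result: tqfz

tqfz


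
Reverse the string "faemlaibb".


Input: faemlaibb
Reading characters right to left:
  Position 8: 'b'
  Position 7: 'b'
  Position 6: 'i'
  Position 5: 'a'
  Position 4: 'l'
  Position 3: 'm'
  Position 2: 'e'
  Position 1: 'a'
  Position 0: 'f'
Reversed: bbialmeaf

bbialmeaf


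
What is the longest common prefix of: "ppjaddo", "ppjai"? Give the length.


Words: ppjaddo, ppjai
  Position 0: all 'p' => match
  Position 1: all 'p' => match
  Position 2: all 'j' => match
  Position 3: all 'a' => match
  Position 4: ('d', 'i') => mismatch, stop
LCP = "ppja" (length 4)

4


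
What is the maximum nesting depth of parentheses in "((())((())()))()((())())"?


Input: "((())((())()))()((())())"
Tracking depth:
  Position 0 '(': depth becomes 1
  Position 1 '(': depth becomes 2
  Position 2 '(': depth becomes 3
  Position 3 ')': depth becomes 2
  Position 4 ')': depth becomes 1
  Position 5 '(': depth becomes 2
  Position 6 '(': depth becomes 3
  Position 7 '(': depth becomes 4
  Position 8 ')': depth becomes 3
  Position 9 ')': depth becomes 2
  Position 10 '(': depth becomes 3
  Position 11 ')': depth becomes 2
  Position 12 ')': depth becomes 1
  Position 13 ')': depth becomes 0
  Position 14 '(': depth becomes 1
  Position 15 ')': depth becomes 0
  Position 16 '(': depth becomes 1
  Position 17 '(': depth becomes 2
  Position 18 '(': depth becomes 3
  Position 19 ')': depth becomes 2
  Position 20 ')': depth becomes 1
  Position 21 '(': depth becomes 2
  Position 22 ')': depth becomes 1
  Position 23 ')': depth becomes 0
Maximum depth reached: 4

4


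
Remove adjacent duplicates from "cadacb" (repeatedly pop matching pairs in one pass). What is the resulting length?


Input: cadacb
Stack-based adjacent duplicate removal:
  Read 'c': push. Stack: c
  Read 'a': push. Stack: ca
  Read 'd': push. Stack: cad
  Read 'a': push. Stack: cada
  Read 'c': push. Stack: cadac
  Read 'b': push. Stack: cadacb
Final stack: "cadacb" (length 6)

6


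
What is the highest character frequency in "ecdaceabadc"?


Input: ecdaceabadc
Character counts:
  'a': 3
  'b': 1
  'c': 3
  'd': 2
  'e': 2
Maximum frequency: 3

3


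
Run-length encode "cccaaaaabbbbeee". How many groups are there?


Input: cccaaaaabbbbeee
Scanning for consecutive runs:
  Group 1: 'c' x 3 (positions 0-2)
  Group 2: 'a' x 5 (positions 3-7)
  Group 3: 'b' x 4 (positions 8-11)
  Group 4: 'e' x 3 (positions 12-14)
Total groups: 4

4


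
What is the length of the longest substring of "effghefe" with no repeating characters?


Input: "effghefe"
Sliding window (track last position of each char):
  Position 0 ('e'): window [0,0] length 1 -- new best
  Position 1 ('f'): window [0,1] length 2 -- new best
  Position 2 ('f'): repeat (last at 1), move window start to 2
  Position 2 ('f'): window [2,2] length 1
  Position 3 ('g'): window [2,3] length 2
  Position 4 ('h'): window [2,4] length 3 -- new best
  Position 5 ('e'): window [2,5] length 4 -- new best
  Position 6 ('f'): repeat (last at 2), move window start to 3
  Position 6 ('f'): window [3,6] length 4
  Position 7 ('e'): repeat (last at 5), move window start to 6
  Position 7 ('e'): window [6,7] length 2
Longest substring with no repeats: "fghe" with length 4

4


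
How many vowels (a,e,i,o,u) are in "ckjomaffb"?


Input: ckjomaffb
Checking each character:
  'c' at position 0: consonant
  'k' at position 1: consonant
  'j' at position 2: consonant
  'o' at position 3: vowel (running total: 1)
  'm' at position 4: consonant
  'a' at position 5: vowel (running total: 2)
  'f' at position 6: consonant
  'f' at position 7: consonant
  'b' at position 8: consonant
Total vowels: 2

2


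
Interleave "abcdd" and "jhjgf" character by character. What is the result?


Interleaving "abcdd" and "jhjgf":
  Position 0: 'a' from first, 'j' from second => "aj"
  Position 1: 'b' from first, 'h' from second => "bh"
  Position 2: 'c' from first, 'j' from second => "cj"
  Position 3: 'd' from first, 'g' from second => "dg"
  Position 4: 'd' from first, 'f' from second => "df"
Result: ajbhcjdgdf

ajbhcjdgdf


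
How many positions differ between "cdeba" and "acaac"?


Comparing "cdeba" and "acaac" position by position:
  Position 0: 'c' vs 'a' => DIFFER
  Position 1: 'd' vs 'c' => DIFFER
  Position 2: 'e' vs 'a' => DIFFER
  Position 3: 'b' vs 'a' => DIFFER
  Position 4: 'a' vs 'c' => DIFFER
Positions that differ: 5

5


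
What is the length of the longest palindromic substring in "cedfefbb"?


Input: "cedfefbb"
Checking substrings for palindromes:
  [3:6] "fef" (len 3) => palindrome
  [6:8] "bb" (len 2) => palindrome
Longest palindromic substring: "fef" with length 3

3


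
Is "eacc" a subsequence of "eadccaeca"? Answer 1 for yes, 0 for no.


Check if "eacc" is a subsequence of "eadccaeca"
Greedy scan:
  Position 0 ('e'): matches sub[0] = 'e'
  Position 1 ('a'): matches sub[1] = 'a'
  Position 2 ('d'): no match needed
  Position 3 ('c'): matches sub[2] = 'c'
  Position 4 ('c'): matches sub[3] = 'c'
  Position 5 ('a'): no match needed
  Position 6 ('e'): no match needed
  Position 7 ('c'): no match needed
  Position 8 ('a'): no match needed
All 4 characters matched => is a subsequence

1


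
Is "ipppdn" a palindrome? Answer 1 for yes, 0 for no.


Input: ipppdn
Reversed: ndpppi
  Compare pos 0 ('i') with pos 5 ('n'): MISMATCH
  Compare pos 1 ('p') with pos 4 ('d'): MISMATCH
  Compare pos 2 ('p') with pos 3 ('p'): match
Result: not a palindrome

0


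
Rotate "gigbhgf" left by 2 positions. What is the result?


Input: "gigbhgf", rotate left by 2
First 2 characters: "gi"
Remaining characters: "gbhgf"
Concatenate remaining + first: "gbhgf" + "gi" = "gbhgfgi"

gbhgfgi


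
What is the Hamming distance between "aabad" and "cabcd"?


Comparing "aabad" and "cabcd" position by position:
  Position 0: 'a' vs 'c' => differ
  Position 1: 'a' vs 'a' => same
  Position 2: 'b' vs 'b' => same
  Position 3: 'a' vs 'c' => differ
  Position 4: 'd' vs 'd' => same
Total differences (Hamming distance): 2

2


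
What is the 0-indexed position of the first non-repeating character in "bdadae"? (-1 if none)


Input: bdadae
Character frequencies:
  'a': 2
  'b': 1
  'd': 2
  'e': 1
Scanning left to right for freq == 1:
  Position 0 ('b'): unique! => answer = 0

0


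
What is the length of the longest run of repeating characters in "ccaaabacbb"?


Input: "ccaaabacbb"
Scanning for longest run:
  Position 1 ('c'): continues run of 'c', length=2
  Position 2 ('a'): new char, reset run to 1
  Position 3 ('a'): continues run of 'a', length=2
  Position 4 ('a'): continues run of 'a', length=3
  Position 5 ('b'): new char, reset run to 1
  Position 6 ('a'): new char, reset run to 1
  Position 7 ('c'): new char, reset run to 1
  Position 8 ('b'): new char, reset run to 1
  Position 9 ('b'): continues run of 'b', length=2
Longest run: 'a' with length 3

3


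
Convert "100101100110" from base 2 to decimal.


Input: "100101100110" in base 2
Positional expansion:
  Digit '1' (value 1) x 2^11 = 2048
  Digit '0' (value 0) x 2^10 = 0
  Digit '0' (value 0) x 2^9 = 0
  Digit '1' (value 1) x 2^8 = 256
  Digit '0' (value 0) x 2^7 = 0
  Digit '1' (value 1) x 2^6 = 64
  Digit '1' (value 1) x 2^5 = 32
  Digit '0' (value 0) x 2^4 = 0
  Digit '0' (value 0) x 2^3 = 0
  Digit '1' (value 1) x 2^2 = 4
  Digit '1' (value 1) x 2^1 = 2
  Digit '0' (value 0) x 2^0 = 0
Sum = 2406

2406


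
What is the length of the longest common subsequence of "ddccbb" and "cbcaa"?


LCS of "ddccbb" and "cbcaa"
DP table:
           c    b    c    a    a
      0    0    0    0    0    0
  d   0    0    0    0    0    0
  d   0    0    0    0    0    0
  c   0    1    1    1    1    1
  c   0    1    1    2    2    2
  b   0    1    2    2    2    2
  b   0    1    2    2    2    2
LCS length = dp[6][5] = 2

2


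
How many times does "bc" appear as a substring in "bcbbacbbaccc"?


Searching for "bc" in "bcbbacbbaccc"
Scanning each position:
  Position 0: "bc" => MATCH
  Position 1: "cb" => no
  Position 2: "bb" => no
  Position 3: "ba" => no
  Position 4: "ac" => no
  Position 5: "cb" => no
  Position 6: "bb" => no
  Position 7: "ba" => no
  Position 8: "ac" => no
  Position 9: "cc" => no
  Position 10: "cc" => no
Total occurrences: 1

1


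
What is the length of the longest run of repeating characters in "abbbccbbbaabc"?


Input: "abbbccbbbaabc"
Scanning for longest run:
  Position 1 ('b'): new char, reset run to 1
  Position 2 ('b'): continues run of 'b', length=2
  Position 3 ('b'): continues run of 'b', length=3
  Position 4 ('c'): new char, reset run to 1
  Position 5 ('c'): continues run of 'c', length=2
  Position 6 ('b'): new char, reset run to 1
  Position 7 ('b'): continues run of 'b', length=2
  Position 8 ('b'): continues run of 'b', length=3
  Position 9 ('a'): new char, reset run to 1
  Position 10 ('a'): continues run of 'a', length=2
  Position 11 ('b'): new char, reset run to 1
  Position 12 ('c'): new char, reset run to 1
Longest run: 'b' with length 3

3


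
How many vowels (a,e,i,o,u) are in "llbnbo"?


Input: llbnbo
Checking each character:
  'l' at position 0: consonant
  'l' at position 1: consonant
  'b' at position 2: consonant
  'n' at position 3: consonant
  'b' at position 4: consonant
  'o' at position 5: vowel (running total: 1)
Total vowels: 1

1


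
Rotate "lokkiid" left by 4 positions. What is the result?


Input: "lokkiid", rotate left by 4
First 4 characters: "lokk"
Remaining characters: "iid"
Concatenate remaining + first: "iid" + "lokk" = "iidlokk"

iidlokk


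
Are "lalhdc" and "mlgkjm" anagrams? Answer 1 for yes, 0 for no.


Strings: "lalhdc", "mlgkjm"
Sorted first:  acdhll
Sorted second: gjklmm
Differ at position 0: 'a' vs 'g' => not anagrams

0


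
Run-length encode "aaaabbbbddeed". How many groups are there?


Input: aaaabbbbddeed
Scanning for consecutive runs:
  Group 1: 'a' x 4 (positions 0-3)
  Group 2: 'b' x 4 (positions 4-7)
  Group 3: 'd' x 2 (positions 8-9)
  Group 4: 'e' x 2 (positions 10-11)
  Group 5: 'd' x 1 (positions 12-12)
Total groups: 5

5


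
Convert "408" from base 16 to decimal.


Input: "408" in base 16
Positional expansion:
  Digit '4' (value 4) x 16^2 = 1024
  Digit '0' (value 0) x 16^1 = 0
  Digit '8' (value 8) x 16^0 = 8
Sum = 1032

1032


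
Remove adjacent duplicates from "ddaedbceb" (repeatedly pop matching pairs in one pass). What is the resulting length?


Input: ddaedbceb
Stack-based adjacent duplicate removal:
  Read 'd': push. Stack: d
  Read 'd': matches stack top 'd' => pop. Stack: (empty)
  Read 'a': push. Stack: a
  Read 'e': push. Stack: ae
  Read 'd': push. Stack: aed
  Read 'b': push. Stack: aedb
  Read 'c': push. Stack: aedbc
  Read 'e': push. Stack: aedbce
  Read 'b': push. Stack: aedbceb
Final stack: "aedbceb" (length 7)

7


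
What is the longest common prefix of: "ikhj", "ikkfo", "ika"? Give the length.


Words: ikhj, ikkfo, ika
  Position 0: all 'i' => match
  Position 1: all 'k' => match
  Position 2: ('h', 'k', 'a') => mismatch, stop
LCP = "ik" (length 2)

2


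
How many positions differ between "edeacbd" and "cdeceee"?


Comparing "edeacbd" and "cdeceee" position by position:
  Position 0: 'e' vs 'c' => DIFFER
  Position 1: 'd' vs 'd' => same
  Position 2: 'e' vs 'e' => same
  Position 3: 'a' vs 'c' => DIFFER
  Position 4: 'c' vs 'e' => DIFFER
  Position 5: 'b' vs 'e' => DIFFER
  Position 6: 'd' vs 'e' => DIFFER
Positions that differ: 5

5


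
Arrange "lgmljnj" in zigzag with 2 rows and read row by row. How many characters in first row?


Zigzag "lgmljnj" into 2 rows:
Placing characters:
  'l' => row 0
  'g' => row 1
  'm' => row 0
  'l' => row 1
  'j' => row 0
  'n' => row 1
  'j' => row 0
Rows:
  Row 0: "lmjj"
  Row 1: "gln"
First row length: 4

4


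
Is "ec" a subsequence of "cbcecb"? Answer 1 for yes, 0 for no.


Check if "ec" is a subsequence of "cbcecb"
Greedy scan:
  Position 0 ('c'): no match needed
  Position 1 ('b'): no match needed
  Position 2 ('c'): no match needed
  Position 3 ('e'): matches sub[0] = 'e'
  Position 4 ('c'): matches sub[1] = 'c'
  Position 5 ('b'): no match needed
All 2 characters matched => is a subsequence

1


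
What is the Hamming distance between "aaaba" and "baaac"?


Comparing "aaaba" and "baaac" position by position:
  Position 0: 'a' vs 'b' => differ
  Position 1: 'a' vs 'a' => same
  Position 2: 'a' vs 'a' => same
  Position 3: 'b' vs 'a' => differ
  Position 4: 'a' vs 'c' => differ
Total differences (Hamming distance): 3

3


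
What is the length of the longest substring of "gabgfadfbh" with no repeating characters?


Input: "gabgfadfbh"
Sliding window (track last position of each char):
  Position 0 ('g'): window [0,0] length 1 -- new best
  Position 1 ('a'): window [0,1] length 2 -- new best
  Position 2 ('b'): window [0,2] length 3 -- new best
  Position 3 ('g'): repeat (last at 0), move window start to 1
  Position 3 ('g'): window [1,3] length 3
  Position 4 ('f'): window [1,4] length 4 -- new best
  Position 5 ('a'): repeat (last at 1), move window start to 2
  Position 5 ('a'): window [2,5] length 4
  Position 6 ('d'): window [2,6] length 5 -- new best
  Position 7 ('f'): repeat (last at 4), move window start to 5
  Position 7 ('f'): window [5,7] length 3
  Position 8 ('b'): window [5,8] length 4
  Position 9 ('h'): window [5,9] length 5
Longest substring with no repeats: "bgfad" with length 5

5


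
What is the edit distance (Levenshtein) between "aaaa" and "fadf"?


Computing edit distance: "aaaa" -> "fadf"
DP table:
           f    a    d    f
      0    1    2    3    4
  a   1    1    1    2    3
  a   2    2    1    2    3
  a   3    3    2    2    3
  a   4    4    3    3    3
Edit distance = dp[4][4] = 3

3


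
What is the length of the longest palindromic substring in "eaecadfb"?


Input: "eaecadfb"
Checking substrings for palindromes:
  [0:3] "eae" (len 3) => palindrome
Longest palindromic substring: "eae" with length 3

3


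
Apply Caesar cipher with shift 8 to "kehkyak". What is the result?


Caesar cipher: shift "kehkyak" by 8
  'k' (pos 10) + 8 = pos 18 = 's'
  'e' (pos 4) + 8 = pos 12 = 'm'
  'h' (pos 7) + 8 = pos 15 = 'p'
  'k' (pos 10) + 8 = pos 18 = 's'
  'y' (pos 24) + 8 = pos 6 = 'g'
  'a' (pos 0) + 8 = pos 8 = 'i'
  'k' (pos 10) + 8 = pos 18 = 's'
Result: smpsgis

smpsgis


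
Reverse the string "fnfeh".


Input: fnfeh
Reading characters right to left:
  Position 4: 'h'
  Position 3: 'e'
  Position 2: 'f'
  Position 1: 'n'
  Position 0: 'f'
Reversed: hefnf

hefnf


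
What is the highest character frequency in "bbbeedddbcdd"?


Input: bbbeedddbcdd
Character counts:
  'b': 4
  'c': 1
  'd': 5
  'e': 2
Maximum frequency: 5

5


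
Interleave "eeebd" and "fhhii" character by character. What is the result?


Interleaving "eeebd" and "fhhii":
  Position 0: 'e' from first, 'f' from second => "ef"
  Position 1: 'e' from first, 'h' from second => "eh"
  Position 2: 'e' from first, 'h' from second => "eh"
  Position 3: 'b' from first, 'i' from second => "bi"
  Position 4: 'd' from first, 'i' from second => "di"
Result: efehehbidi

efehehbidi


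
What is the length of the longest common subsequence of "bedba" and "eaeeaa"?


LCS of "bedba" and "eaeeaa"
DP table:
           e    a    e    e    a    a
      0    0    0    0    0    0    0
  b   0    0    0    0    0    0    0
  e   0    1    1    1    1    1    1
  d   0    1    1    1    1    1    1
  b   0    1    1    1    1    1    1
  a   0    1    2    2    2    2    2
LCS length = dp[5][6] = 2

2


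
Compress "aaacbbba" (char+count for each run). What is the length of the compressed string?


Input: aaacbbba
Runs:
  'a' x 3 => "a3"
  'c' x 1 => "c1"
  'b' x 3 => "b3"
  'a' x 1 => "a1"
Compressed: "a3c1b3a1"
Compressed length: 8

8


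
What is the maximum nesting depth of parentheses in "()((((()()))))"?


Input: "()((((()()))))"
Tracking depth:
  Position 0 '(': depth becomes 1
  Position 1 ')': depth becomes 0
  Position 2 '(': depth becomes 1
  Position 3 '(': depth becomes 2
  Position 4 '(': depth becomes 3
  Position 5 '(': depth becomes 4
  Position 6 '(': depth becomes 5
  Position 7 ')': depth becomes 4
  Position 8 '(': depth becomes 5
  Position 9 ')': depth becomes 4
  Position 10 ')': depth becomes 3
  Position 11 ')': depth becomes 2
  Position 12 ')': depth becomes 1
  Position 13 ')': depth becomes 0
Maximum depth reached: 5

5


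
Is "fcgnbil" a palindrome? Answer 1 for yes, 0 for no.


Input: fcgnbil
Reversed: libngcf
  Compare pos 0 ('f') with pos 6 ('l'): MISMATCH
  Compare pos 1 ('c') with pos 5 ('i'): MISMATCH
  Compare pos 2 ('g') with pos 4 ('b'): MISMATCH
Result: not a palindrome

0


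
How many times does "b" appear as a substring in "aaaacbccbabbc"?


Searching for "b" in "aaaacbccbabbc"
Scanning each position:
  Position 0: "a" => no
  Position 1: "a" => no
  Position 2: "a" => no
  Position 3: "a" => no
  Position 4: "c" => no
  Position 5: "b" => MATCH
  Position 6: "c" => no
  Position 7: "c" => no
  Position 8: "b" => MATCH
  Position 9: "a" => no
  Position 10: "b" => MATCH
  Position 11: "b" => MATCH
  Position 12: "c" => no
Total occurrences: 4

4


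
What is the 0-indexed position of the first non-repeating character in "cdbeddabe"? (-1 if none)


Input: cdbeddabe
Character frequencies:
  'a': 1
  'b': 2
  'c': 1
  'd': 3
  'e': 2
Scanning left to right for freq == 1:
  Position 0 ('c'): unique! => answer = 0

0


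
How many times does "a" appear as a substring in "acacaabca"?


Searching for "a" in "acacaabca"
Scanning each position:
  Position 0: "a" => MATCH
  Position 1: "c" => no
  Position 2: "a" => MATCH
  Position 3: "c" => no
  Position 4: "a" => MATCH
  Position 5: "a" => MATCH
  Position 6: "b" => no
  Position 7: "c" => no
  Position 8: "a" => MATCH
Total occurrences: 5

5


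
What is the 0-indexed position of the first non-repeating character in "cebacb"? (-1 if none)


Input: cebacb
Character frequencies:
  'a': 1
  'b': 2
  'c': 2
  'e': 1
Scanning left to right for freq == 1:
  Position 0 ('c'): freq=2, skip
  Position 1 ('e'): unique! => answer = 1

1


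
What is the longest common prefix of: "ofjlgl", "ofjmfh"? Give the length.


Words: ofjlgl, ofjmfh
  Position 0: all 'o' => match
  Position 1: all 'f' => match
  Position 2: all 'j' => match
  Position 3: ('l', 'm') => mismatch, stop
LCP = "ofj" (length 3)

3


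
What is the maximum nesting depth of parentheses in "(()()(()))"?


Input: "(()()(()))"
Tracking depth:
  Position 0 '(': depth becomes 1
  Position 1 '(': depth becomes 2
  Position 2 ')': depth becomes 1
  Position 3 '(': depth becomes 2
  Position 4 ')': depth becomes 1
  Position 5 '(': depth becomes 2
  Position 6 '(': depth becomes 3
  Position 7 ')': depth becomes 2
  Position 8 ')': depth becomes 1
  Position 9 ')': depth becomes 0
Maximum depth reached: 3

3


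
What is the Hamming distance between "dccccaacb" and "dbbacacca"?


Comparing "dccccaacb" and "dbbacacca" position by position:
  Position 0: 'd' vs 'd' => same
  Position 1: 'c' vs 'b' => differ
  Position 2: 'c' vs 'b' => differ
  Position 3: 'c' vs 'a' => differ
  Position 4: 'c' vs 'c' => same
  Position 5: 'a' vs 'a' => same
  Position 6: 'a' vs 'c' => differ
  Position 7: 'c' vs 'c' => same
  Position 8: 'b' vs 'a' => differ
Total differences (Hamming distance): 5

5


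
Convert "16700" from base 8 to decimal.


Input: "16700" in base 8
Positional expansion:
  Digit '1' (value 1) x 8^4 = 4096
  Digit '6' (value 6) x 8^3 = 3072
  Digit '7' (value 7) x 8^2 = 448
  Digit '0' (value 0) x 8^1 = 0
  Digit '0' (value 0) x 8^0 = 0
Sum = 7616

7616


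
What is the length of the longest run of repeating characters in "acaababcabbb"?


Input: "acaababcabbb"
Scanning for longest run:
  Position 1 ('c'): new char, reset run to 1
  Position 2 ('a'): new char, reset run to 1
  Position 3 ('a'): continues run of 'a', length=2
  Position 4 ('b'): new char, reset run to 1
  Position 5 ('a'): new char, reset run to 1
  Position 6 ('b'): new char, reset run to 1
  Position 7 ('c'): new char, reset run to 1
  Position 8 ('a'): new char, reset run to 1
  Position 9 ('b'): new char, reset run to 1
  Position 10 ('b'): continues run of 'b', length=2
  Position 11 ('b'): continues run of 'b', length=3
Longest run: 'b' with length 3

3


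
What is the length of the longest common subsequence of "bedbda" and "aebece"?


LCS of "bedbda" and "aebece"
DP table:
           a    e    b    e    c    e
      0    0    0    0    0    0    0
  b   0    0    0    1    1    1    1
  e   0    0    1    1    2    2    2
  d   0    0    1    1    2    2    2
  b   0    0    1    2    2    2    2
  d   0    0    1    2    2    2    2
  a   0    1    1    2    2    2    2
LCS length = dp[6][6] = 2

2


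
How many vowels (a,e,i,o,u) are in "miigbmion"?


Input: miigbmion
Checking each character:
  'm' at position 0: consonant
  'i' at position 1: vowel (running total: 1)
  'i' at position 2: vowel (running total: 2)
  'g' at position 3: consonant
  'b' at position 4: consonant
  'm' at position 5: consonant
  'i' at position 6: vowel (running total: 3)
  'o' at position 7: vowel (running total: 4)
  'n' at position 8: consonant
Total vowels: 4

4
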